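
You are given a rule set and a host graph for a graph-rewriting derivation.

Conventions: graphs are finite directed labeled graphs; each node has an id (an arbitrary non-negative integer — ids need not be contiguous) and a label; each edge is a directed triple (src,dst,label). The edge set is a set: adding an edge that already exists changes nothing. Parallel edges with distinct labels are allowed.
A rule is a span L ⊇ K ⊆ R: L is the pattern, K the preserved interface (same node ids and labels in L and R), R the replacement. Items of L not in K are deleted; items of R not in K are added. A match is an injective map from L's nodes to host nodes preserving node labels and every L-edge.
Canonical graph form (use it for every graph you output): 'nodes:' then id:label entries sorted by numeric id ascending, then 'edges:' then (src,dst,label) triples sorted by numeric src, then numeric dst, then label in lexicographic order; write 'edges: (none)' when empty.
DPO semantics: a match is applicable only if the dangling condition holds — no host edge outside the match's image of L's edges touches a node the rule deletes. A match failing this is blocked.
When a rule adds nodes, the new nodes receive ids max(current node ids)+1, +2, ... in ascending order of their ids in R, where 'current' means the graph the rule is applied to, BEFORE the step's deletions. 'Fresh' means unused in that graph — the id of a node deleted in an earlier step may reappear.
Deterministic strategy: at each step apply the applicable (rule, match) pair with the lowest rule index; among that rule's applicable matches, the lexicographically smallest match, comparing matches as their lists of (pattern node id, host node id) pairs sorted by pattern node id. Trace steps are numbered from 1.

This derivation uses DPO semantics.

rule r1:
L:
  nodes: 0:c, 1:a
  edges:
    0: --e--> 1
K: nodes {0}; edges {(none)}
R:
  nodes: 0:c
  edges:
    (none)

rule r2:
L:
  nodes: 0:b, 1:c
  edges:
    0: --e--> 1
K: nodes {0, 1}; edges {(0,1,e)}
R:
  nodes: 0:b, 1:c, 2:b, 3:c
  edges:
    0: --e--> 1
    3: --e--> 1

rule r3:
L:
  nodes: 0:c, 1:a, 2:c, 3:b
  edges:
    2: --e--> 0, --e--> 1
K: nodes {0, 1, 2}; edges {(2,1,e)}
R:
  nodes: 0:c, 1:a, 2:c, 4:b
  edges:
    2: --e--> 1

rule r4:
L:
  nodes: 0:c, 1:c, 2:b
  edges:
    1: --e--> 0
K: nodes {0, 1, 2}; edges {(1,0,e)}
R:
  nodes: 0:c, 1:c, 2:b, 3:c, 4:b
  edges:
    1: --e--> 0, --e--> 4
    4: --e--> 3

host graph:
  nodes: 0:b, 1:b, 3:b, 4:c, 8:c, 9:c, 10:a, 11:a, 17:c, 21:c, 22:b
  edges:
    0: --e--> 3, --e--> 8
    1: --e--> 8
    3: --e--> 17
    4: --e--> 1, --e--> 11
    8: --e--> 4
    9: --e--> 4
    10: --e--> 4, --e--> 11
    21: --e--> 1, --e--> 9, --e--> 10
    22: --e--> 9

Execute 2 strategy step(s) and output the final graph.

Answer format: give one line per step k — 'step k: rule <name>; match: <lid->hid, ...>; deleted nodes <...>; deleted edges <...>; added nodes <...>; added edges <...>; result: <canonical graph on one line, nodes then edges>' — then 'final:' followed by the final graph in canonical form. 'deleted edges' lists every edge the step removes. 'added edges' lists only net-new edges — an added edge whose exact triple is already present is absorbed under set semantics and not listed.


step 1: rule r2; match: 0->0, 1->8; deleted nodes (none); deleted edges (none); added nodes 23, 24; added edges (24,8,e); result: nodes: 0:b, 1:b, 3:b, 4:c, 8:c, 9:c, 10:a, 11:a, 17:c, 21:c, 22:b, 23:b, 24:c edges: (0,3,e); (0,8,e); (1,8,e); (3,17,e); (4,1,e); (4,11,e); (8,4,e); (9,4,e); (10,4,e); (10,11,e); (21,1,e); (21,9,e); (21,10,e); (22,9,e); (24,8,e)
step 2: rule r2; match: 0->0, 1->8; deleted nodes (none); deleted edges (none); added nodes 25, 26; added edges (26,8,e); result: nodes: 0:b, 1:b, 3:b, 4:c, 8:c, 9:c, 10:a, 11:a, 17:c, 21:c, 22:b, 23:b, 24:c, 25:b, 26:c edges: (0,3,e); (0,8,e); (1,8,e); (3,17,e); (4,1,e); (4,11,e); (8,4,e); (9,4,e); (10,4,e); (10,11,e); (21,1,e); (21,9,e); (21,10,e); (22,9,e); (24,8,e); (26,8,e)
final:
nodes: 0:b, 1:b, 3:b, 4:c, 8:c, 9:c, 10:a, 11:a, 17:c, 21:c, 22:b, 23:b, 24:c, 25:b, 26:c
edges: (0,3,e); (0,8,e); (1,8,e); (3,17,e); (4,1,e); (4,11,e); (8,4,e); (9,4,e); (10,4,e); (10,11,e); (21,1,e); (21,9,e); (21,10,e); (22,9,e); (24,8,e); (26,8,e)


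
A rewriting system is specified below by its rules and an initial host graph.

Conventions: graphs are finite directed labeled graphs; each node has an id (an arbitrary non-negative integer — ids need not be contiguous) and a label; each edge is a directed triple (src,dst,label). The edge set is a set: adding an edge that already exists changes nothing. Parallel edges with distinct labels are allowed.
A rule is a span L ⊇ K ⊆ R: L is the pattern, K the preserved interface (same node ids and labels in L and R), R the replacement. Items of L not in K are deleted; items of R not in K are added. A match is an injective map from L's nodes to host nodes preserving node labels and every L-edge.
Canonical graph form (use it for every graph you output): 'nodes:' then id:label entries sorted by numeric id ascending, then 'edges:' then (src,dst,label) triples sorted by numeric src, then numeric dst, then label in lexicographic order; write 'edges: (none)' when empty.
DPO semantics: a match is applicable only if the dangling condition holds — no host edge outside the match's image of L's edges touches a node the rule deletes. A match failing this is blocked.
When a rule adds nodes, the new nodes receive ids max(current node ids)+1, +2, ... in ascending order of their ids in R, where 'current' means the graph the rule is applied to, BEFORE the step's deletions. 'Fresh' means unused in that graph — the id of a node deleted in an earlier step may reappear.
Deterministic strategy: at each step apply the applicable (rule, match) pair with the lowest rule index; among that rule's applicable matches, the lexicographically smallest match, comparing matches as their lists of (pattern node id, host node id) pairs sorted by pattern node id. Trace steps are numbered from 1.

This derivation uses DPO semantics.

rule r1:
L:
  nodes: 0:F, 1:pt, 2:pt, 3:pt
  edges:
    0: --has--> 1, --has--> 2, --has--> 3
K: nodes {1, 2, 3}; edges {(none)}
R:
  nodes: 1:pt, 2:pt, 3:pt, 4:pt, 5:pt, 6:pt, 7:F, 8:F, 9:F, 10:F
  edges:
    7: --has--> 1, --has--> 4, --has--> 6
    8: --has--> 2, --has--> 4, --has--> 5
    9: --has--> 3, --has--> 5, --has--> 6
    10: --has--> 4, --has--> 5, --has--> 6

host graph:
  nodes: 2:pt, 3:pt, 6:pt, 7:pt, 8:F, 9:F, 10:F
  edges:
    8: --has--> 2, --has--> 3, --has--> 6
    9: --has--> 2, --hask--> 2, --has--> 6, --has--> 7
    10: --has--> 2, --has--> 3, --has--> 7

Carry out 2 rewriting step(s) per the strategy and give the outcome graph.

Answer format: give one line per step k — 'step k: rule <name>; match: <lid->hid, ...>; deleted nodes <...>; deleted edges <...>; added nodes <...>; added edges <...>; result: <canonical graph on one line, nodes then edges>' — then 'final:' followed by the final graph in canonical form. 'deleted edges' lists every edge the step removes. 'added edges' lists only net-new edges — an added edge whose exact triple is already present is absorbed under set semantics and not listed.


step 1: rule r1; match: 0->8, 1->2, 2->3, 3->6; deleted nodes 8; deleted edges (8,2,has); (8,3,has); (8,6,has); added nodes 11, 12, 13, 14, 15, 16, 17; added edges (14,2,has); (14,11,has); (14,13,has); (15,3,has); (15,11,has); (15,12,has); (16,6,has); (16,12,has); (16,13,has); (17,11,has); (17,12,has); (17,13,has); result: nodes: 2:pt, 3:pt, 6:pt, 7:pt, 9:F, 10:F, 11:pt, 12:pt, 13:pt, 14:F, 15:F, 16:F, 17:F edges: (9,2,has); (9,2,hask); (9,6,has); (9,7,has); (10,2,has); (10,3,has); (10,7,has); (14,2,has); (14,11,has); (14,13,has); (15,3,has); (15,11,has); (15,12,has); (16,6,has); (16,12,has); (16,13,has); (17,11,has); (17,12,has); (17,13,has)
step 2: rule r1; match: 0->10, 1->2, 2->3, 3->7; deleted nodes 10; deleted edges (10,2,has); (10,3,has); (10,7,has); added nodes 18, 19, 20, 21, 22, 23, 24; added edges (21,2,has); (21,18,has); (21,20,has); (22,3,has); (22,18,has); (22,19,has); (23,7,has); (23,19,has); (23,20,has); (24,18,has); (24,19,has); (24,20,has); result: nodes: 2:pt, 3:pt, 6:pt, 7:pt, 9:F, 11:pt, 12:pt, 13:pt, 14:F, 15:F, 16:F, 17:F, 18:pt, 19:pt, 20:pt, 21:F, 22:F, 23:F, 24:F edges: (9,2,has); (9,2,hask); (9,6,has); (9,7,has); (14,2,has); (14,11,has); (14,13,has); (15,3,has); (15,11,has); (15,12,has); (16,6,has); (16,12,has); (16,13,has); (17,11,has); (17,12,has); (17,13,has); (21,2,has); (21,18,has); (21,20,has); (22,3,has); (22,18,has); (22,19,has); (23,7,has); (23,19,has); (23,20,has); (24,18,has); (24,19,has); (24,20,has)
final:
nodes: 2:pt, 3:pt, 6:pt, 7:pt, 9:F, 11:pt, 12:pt, 13:pt, 14:F, 15:F, 16:F, 17:F, 18:pt, 19:pt, 20:pt, 21:F, 22:F, 23:F, 24:F
edges: (9,2,has); (9,2,hask); (9,6,has); (9,7,has); (14,2,has); (14,11,has); (14,13,has); (15,3,has); (15,11,has); (15,12,has); (16,6,has); (16,12,has); (16,13,has); (17,11,has); (17,12,has); (17,13,has); (21,2,has); (21,18,has); (21,20,has); (22,3,has); (22,18,has); (22,19,has); (23,7,has); (23,19,has); (23,20,has); (24,18,has); (24,19,has); (24,20,has)


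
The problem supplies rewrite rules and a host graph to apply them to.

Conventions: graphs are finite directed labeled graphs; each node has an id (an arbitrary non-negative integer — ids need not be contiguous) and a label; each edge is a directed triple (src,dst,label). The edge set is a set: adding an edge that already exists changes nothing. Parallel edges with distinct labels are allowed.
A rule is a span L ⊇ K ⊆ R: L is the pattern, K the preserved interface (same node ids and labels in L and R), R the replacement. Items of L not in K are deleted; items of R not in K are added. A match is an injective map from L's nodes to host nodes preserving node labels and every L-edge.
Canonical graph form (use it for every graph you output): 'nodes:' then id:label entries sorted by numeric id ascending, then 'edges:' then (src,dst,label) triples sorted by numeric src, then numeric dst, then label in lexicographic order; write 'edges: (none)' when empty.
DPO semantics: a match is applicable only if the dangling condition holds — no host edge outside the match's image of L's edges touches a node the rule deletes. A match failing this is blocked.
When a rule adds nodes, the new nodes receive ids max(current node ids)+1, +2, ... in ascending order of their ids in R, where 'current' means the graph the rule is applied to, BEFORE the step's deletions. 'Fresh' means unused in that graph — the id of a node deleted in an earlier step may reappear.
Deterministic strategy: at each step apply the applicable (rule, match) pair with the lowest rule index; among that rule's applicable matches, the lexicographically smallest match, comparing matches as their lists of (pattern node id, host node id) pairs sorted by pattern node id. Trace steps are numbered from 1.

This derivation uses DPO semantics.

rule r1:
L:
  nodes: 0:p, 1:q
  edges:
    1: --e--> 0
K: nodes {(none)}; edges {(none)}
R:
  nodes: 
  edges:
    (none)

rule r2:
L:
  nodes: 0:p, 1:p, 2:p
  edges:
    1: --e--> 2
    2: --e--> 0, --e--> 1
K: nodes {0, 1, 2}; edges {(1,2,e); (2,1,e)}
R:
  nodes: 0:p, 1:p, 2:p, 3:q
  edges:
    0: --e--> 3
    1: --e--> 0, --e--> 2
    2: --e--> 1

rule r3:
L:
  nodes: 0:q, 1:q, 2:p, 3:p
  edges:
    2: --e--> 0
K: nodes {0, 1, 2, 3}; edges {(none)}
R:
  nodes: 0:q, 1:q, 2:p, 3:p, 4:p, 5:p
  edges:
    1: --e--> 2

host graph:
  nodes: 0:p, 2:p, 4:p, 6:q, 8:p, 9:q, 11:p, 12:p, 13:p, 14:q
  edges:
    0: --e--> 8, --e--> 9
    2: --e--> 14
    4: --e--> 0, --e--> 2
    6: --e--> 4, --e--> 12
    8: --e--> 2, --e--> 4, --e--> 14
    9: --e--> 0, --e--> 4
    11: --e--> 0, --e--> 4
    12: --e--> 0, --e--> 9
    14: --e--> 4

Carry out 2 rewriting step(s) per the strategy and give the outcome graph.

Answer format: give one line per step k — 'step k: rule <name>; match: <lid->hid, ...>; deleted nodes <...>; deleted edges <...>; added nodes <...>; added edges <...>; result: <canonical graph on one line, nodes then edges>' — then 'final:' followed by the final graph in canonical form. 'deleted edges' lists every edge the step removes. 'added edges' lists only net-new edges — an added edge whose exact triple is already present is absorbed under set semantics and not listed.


step 1: rule r3; match: 0->9, 1->6, 2->0, 3->2; deleted nodes (none); deleted edges (0,9,e); added nodes 15, 16; added edges (6,0,e); result: nodes: 0:p, 2:p, 4:p, 6:q, 8:p, 9:q, 11:p, 12:p, 13:p, 14:q, 15:p, 16:p edges: (0,8,e); (2,14,e); (4,0,e); (4,2,e); (6,0,e); (6,4,e); (6,12,e); (8,2,e); (8,4,e); (8,14,e); (9,0,e); (9,4,e); (11,0,e); (11,4,e); (12,0,e); (12,9,e); (14,4,e)
step 2: rule r3; match: 0->9, 1->6, 2->12, 3->0; deleted nodes (none); deleted edges (12,9,e); added nodes 17, 18; added edges (none); result: nodes: 0:p, 2:p, 4:p, 6:q, 8:p, 9:q, 11:p, 12:p, 13:p, 14:q, 15:p, 16:p, 17:p, 18:p edges: (0,8,e); (2,14,e); (4,0,e); (4,2,e); (6,0,e); (6,4,e); (6,12,e); (8,2,e); (8,4,e); (8,14,e); (9,0,e); (9,4,e); (11,0,e); (11,4,e); (12,0,e); (14,4,e)
final:
nodes: 0:p, 2:p, 4:p, 6:q, 8:p, 9:q, 11:p, 12:p, 13:p, 14:q, 15:p, 16:p, 17:p, 18:p
edges: (0,8,e); (2,14,e); (4,0,e); (4,2,e); (6,0,e); (6,4,e); (6,12,e); (8,2,e); (8,4,e); (8,14,e); (9,0,e); (9,4,e); (11,0,e); (11,4,e); (12,0,e); (14,4,e)


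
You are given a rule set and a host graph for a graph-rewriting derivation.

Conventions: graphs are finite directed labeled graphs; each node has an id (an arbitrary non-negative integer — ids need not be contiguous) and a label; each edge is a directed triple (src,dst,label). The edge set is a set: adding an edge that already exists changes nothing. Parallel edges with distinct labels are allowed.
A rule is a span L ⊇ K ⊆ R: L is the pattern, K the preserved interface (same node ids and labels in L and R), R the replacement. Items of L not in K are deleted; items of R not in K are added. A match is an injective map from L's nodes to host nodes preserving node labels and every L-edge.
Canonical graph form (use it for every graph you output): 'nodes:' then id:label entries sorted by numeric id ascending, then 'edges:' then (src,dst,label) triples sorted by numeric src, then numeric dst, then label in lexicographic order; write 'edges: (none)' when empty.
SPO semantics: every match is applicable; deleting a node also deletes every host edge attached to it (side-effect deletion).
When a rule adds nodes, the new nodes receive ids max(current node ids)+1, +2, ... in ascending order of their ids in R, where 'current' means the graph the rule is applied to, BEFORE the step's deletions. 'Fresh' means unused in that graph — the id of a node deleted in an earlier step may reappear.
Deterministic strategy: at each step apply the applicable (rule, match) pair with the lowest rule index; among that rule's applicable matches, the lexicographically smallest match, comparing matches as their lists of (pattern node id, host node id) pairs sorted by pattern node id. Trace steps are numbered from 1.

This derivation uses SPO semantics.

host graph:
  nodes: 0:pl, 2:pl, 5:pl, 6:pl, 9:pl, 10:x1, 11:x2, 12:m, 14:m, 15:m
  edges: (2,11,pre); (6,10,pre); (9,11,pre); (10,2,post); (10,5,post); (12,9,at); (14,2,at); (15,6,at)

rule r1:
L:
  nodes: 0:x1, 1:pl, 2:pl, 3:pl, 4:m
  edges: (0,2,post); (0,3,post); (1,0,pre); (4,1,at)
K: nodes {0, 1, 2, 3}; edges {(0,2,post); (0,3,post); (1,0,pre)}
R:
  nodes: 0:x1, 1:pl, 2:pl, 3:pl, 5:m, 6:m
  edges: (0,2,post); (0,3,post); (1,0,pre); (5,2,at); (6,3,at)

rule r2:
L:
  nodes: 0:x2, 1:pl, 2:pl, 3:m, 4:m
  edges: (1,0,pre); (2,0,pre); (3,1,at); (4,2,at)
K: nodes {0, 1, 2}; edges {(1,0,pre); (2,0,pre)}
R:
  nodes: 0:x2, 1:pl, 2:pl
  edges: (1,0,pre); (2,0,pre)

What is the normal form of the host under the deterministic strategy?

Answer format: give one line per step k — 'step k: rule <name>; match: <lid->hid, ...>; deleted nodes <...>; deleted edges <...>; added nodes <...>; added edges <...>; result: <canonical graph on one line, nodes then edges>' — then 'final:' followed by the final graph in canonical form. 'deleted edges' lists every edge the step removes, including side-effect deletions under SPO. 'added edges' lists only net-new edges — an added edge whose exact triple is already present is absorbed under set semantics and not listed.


step 1: rule r1; match: 0->10, 1->6, 2->2, 3->5, 4->15; deleted nodes 15; deleted edges (15,6,at); added nodes 16, 17; added edges (16,2,at); (17,5,at); result: nodes: 0:pl, 2:pl, 5:pl, 6:pl, 9:pl, 10:x1, 11:x2, 12:m, 14:m, 16:m, 17:m edges: (2,11,pre); (6,10,pre); (9,11,pre); (10,2,post); (10,5,post); (12,9,at); (14,2,at); (16,2,at); (17,5,at)
step 2: rule r2; match: 0->11, 1->2, 2->9, 3->14, 4->12; deleted nodes 12, 14; deleted edges (12,9,at); (14,2,at); added nodes (none); added edges (none); result: nodes: 0:pl, 2:pl, 5:pl, 6:pl, 9:pl, 10:x1, 11:x2, 16:m, 17:m edges: (2,11,pre); (6,10,pre); (9,11,pre); (10,2,post); (10,5,post); (16,2,at); (17,5,at)
final:
nodes: 0:pl, 2:pl, 5:pl, 6:pl, 9:pl, 10:x1, 11:x2, 16:m, 17:m
edges: (2,11,pre); (6,10,pre); (9,11,pre); (10,2,post); (10,5,post); (16,2,at); (17,5,at)


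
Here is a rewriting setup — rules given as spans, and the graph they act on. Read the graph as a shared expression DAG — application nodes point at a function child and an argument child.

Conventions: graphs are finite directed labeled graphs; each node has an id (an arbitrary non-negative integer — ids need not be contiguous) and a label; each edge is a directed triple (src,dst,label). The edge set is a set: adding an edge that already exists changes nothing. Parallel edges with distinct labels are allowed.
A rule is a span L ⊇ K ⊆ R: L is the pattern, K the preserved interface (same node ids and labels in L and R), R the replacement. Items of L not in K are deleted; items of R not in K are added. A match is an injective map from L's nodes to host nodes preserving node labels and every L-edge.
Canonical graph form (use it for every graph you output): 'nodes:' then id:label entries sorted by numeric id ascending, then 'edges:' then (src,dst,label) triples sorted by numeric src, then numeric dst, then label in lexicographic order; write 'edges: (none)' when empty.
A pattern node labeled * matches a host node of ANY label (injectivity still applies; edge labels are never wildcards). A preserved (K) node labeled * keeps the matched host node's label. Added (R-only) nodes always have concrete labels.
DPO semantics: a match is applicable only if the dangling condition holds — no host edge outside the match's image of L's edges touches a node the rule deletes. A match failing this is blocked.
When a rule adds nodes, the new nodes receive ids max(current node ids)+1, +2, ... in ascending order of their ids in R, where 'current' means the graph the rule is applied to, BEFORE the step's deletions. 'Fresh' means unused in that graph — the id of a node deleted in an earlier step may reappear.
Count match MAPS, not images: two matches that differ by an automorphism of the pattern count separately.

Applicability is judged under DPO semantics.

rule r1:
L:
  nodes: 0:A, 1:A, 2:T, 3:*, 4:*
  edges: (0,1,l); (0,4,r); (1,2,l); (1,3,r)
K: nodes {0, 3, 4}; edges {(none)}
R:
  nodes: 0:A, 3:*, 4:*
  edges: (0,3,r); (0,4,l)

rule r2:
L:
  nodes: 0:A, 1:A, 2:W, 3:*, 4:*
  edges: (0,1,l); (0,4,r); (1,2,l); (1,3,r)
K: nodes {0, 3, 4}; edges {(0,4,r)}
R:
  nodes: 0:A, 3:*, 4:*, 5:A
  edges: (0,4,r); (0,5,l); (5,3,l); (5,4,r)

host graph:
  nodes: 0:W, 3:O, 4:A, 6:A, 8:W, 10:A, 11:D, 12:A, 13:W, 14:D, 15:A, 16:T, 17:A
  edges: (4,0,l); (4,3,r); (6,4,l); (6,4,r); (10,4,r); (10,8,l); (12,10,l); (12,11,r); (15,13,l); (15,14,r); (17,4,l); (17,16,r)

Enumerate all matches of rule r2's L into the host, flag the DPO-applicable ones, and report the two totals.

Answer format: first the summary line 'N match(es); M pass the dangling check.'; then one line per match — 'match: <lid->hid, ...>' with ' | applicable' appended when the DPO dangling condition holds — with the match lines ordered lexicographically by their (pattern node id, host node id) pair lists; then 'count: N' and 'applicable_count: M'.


2 match(es); 1 pass the dangling check.
match: 0->12, 1->10, 2->8, 3->4, 4->11 | applicable
match: 0->17, 1->4, 2->0, 3->3, 4->16
count: 2
applicable_count: 1


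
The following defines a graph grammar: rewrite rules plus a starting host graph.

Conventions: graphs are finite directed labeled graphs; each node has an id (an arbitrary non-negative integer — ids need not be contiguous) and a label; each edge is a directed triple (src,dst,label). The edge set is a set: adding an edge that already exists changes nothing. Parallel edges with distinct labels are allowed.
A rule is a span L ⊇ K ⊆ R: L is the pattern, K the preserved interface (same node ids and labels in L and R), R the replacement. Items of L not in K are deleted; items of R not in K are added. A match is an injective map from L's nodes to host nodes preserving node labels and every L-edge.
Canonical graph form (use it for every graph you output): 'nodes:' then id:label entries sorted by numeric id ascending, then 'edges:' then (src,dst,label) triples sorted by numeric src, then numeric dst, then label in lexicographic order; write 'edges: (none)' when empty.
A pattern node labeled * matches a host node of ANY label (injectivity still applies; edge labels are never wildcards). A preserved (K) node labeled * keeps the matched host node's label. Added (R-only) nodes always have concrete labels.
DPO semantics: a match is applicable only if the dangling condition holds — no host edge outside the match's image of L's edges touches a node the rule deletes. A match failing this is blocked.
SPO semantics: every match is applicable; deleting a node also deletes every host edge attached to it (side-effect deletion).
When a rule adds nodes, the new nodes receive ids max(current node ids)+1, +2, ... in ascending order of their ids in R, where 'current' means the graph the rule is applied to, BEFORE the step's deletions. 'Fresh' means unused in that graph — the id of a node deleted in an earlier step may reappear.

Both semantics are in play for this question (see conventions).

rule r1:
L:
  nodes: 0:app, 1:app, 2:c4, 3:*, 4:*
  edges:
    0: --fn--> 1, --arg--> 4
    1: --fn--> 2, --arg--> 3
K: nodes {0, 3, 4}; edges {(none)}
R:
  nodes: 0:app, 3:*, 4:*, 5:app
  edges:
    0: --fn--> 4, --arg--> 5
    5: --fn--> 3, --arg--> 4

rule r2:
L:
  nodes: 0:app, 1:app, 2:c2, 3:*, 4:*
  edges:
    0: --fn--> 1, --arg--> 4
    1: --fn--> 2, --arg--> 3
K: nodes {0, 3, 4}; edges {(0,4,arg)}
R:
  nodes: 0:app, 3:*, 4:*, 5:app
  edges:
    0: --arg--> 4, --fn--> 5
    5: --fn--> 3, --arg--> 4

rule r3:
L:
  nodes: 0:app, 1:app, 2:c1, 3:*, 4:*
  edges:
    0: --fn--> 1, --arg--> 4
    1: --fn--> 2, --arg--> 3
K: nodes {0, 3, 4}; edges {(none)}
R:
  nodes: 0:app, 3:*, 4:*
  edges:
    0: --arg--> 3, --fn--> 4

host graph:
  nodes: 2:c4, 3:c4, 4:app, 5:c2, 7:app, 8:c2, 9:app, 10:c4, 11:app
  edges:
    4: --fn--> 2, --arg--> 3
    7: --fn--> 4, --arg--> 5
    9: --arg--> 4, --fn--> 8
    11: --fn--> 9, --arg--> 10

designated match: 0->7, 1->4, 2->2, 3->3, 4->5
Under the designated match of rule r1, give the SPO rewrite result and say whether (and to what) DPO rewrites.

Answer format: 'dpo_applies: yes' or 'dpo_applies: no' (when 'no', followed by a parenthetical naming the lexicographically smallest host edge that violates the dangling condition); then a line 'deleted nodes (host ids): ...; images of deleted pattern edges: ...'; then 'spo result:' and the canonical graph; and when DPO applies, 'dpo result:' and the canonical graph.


dpo_applies: no
(the rule deletes node 4, which keeps host edge (9,4,arg) outside the match image — the dangling condition fails, DPO blocks; SPO proceeds and side-deletes such edges)
deleted nodes (host ids): 2, 4; images of deleted pattern edges: (4,2,fn); (4,3,arg); (7,4,fn); (7,5,arg)
spo result:
nodes: 3:c4, 5:c2, 7:app, 8:c2, 9:app, 10:c4, 11:app, 12:app
edges: (7,5,fn); (7,12,arg); (9,8,fn); (11,9,fn); (11,10,arg); (12,3,fn); (12,5,arg)


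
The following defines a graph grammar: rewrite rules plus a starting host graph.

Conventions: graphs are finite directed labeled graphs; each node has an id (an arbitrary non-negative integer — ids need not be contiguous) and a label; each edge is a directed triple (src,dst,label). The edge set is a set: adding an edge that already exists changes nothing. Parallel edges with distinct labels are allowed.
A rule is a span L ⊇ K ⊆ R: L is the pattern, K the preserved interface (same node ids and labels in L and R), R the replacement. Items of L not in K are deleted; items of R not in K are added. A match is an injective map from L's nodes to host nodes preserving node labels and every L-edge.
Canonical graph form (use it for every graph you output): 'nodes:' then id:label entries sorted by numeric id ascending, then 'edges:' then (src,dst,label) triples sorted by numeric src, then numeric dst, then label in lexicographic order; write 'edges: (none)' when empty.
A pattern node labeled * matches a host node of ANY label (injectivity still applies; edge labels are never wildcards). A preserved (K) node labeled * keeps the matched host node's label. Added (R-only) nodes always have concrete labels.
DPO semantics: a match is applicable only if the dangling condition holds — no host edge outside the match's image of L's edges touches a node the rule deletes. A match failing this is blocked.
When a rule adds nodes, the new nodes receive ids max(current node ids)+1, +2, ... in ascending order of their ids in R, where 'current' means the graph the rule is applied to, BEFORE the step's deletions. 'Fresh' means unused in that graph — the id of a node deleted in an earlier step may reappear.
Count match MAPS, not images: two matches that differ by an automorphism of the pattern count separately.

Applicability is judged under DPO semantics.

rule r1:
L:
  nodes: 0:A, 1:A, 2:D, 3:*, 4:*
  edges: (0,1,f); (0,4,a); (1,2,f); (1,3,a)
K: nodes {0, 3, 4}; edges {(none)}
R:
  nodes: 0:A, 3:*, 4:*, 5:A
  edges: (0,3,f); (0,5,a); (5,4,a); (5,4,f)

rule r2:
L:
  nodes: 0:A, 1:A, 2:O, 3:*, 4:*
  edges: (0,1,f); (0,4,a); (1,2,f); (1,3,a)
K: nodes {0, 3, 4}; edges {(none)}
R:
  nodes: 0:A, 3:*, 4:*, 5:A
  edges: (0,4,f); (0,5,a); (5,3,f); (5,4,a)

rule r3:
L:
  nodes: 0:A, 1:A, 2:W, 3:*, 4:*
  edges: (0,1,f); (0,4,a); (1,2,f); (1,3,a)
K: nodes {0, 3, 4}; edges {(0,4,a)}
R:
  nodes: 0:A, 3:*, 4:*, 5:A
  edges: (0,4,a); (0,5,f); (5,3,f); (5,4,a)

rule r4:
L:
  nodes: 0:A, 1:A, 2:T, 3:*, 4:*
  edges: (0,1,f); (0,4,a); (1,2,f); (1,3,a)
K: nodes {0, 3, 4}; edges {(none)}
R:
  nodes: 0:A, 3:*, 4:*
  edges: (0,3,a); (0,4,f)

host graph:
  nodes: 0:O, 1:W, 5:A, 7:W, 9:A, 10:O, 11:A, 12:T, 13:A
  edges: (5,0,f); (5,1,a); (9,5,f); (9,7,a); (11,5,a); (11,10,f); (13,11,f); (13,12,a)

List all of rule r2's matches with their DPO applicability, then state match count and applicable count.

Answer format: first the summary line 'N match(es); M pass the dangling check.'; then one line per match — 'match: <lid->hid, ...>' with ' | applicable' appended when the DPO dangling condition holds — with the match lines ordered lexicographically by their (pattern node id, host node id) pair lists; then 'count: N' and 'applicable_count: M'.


2 match(es); 1 pass the dangling check.
match: 0->9, 1->5, 2->0, 3->1, 4->7
match: 0->13, 1->11, 2->10, 3->5, 4->12 | applicable
count: 2
applicable_count: 1


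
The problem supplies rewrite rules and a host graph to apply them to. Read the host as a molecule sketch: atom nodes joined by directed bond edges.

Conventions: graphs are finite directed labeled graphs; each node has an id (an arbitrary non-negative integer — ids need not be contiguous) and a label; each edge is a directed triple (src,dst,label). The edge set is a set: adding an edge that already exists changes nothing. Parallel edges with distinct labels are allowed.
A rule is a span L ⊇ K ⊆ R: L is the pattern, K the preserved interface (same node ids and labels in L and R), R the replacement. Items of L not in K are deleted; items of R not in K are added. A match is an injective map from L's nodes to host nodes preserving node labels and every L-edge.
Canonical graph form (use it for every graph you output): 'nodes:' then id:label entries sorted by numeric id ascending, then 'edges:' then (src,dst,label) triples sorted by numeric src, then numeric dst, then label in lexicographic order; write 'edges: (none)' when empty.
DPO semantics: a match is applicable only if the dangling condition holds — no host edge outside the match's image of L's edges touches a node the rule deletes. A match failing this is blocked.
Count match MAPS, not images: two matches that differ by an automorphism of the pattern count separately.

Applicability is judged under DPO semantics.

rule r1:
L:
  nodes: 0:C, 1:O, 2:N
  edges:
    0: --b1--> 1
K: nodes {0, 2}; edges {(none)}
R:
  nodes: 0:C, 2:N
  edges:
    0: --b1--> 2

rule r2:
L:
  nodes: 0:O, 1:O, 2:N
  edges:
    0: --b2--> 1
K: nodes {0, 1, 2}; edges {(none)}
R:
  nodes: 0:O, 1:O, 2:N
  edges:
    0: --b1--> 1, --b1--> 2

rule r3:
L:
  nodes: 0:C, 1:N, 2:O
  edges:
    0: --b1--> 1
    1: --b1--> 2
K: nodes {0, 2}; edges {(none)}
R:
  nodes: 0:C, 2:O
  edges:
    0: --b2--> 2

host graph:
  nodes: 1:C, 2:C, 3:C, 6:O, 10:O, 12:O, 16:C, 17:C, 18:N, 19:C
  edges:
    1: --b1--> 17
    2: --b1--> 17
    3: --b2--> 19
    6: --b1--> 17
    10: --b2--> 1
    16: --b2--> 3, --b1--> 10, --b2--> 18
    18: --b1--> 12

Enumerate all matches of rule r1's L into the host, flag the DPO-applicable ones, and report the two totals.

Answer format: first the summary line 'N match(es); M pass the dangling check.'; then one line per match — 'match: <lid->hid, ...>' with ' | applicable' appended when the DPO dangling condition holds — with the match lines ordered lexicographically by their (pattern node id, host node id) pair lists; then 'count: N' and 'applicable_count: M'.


1 match(es); 0 pass the dangling check.
match: 0->16, 1->10, 2->18
count: 1
applicable_count: 0


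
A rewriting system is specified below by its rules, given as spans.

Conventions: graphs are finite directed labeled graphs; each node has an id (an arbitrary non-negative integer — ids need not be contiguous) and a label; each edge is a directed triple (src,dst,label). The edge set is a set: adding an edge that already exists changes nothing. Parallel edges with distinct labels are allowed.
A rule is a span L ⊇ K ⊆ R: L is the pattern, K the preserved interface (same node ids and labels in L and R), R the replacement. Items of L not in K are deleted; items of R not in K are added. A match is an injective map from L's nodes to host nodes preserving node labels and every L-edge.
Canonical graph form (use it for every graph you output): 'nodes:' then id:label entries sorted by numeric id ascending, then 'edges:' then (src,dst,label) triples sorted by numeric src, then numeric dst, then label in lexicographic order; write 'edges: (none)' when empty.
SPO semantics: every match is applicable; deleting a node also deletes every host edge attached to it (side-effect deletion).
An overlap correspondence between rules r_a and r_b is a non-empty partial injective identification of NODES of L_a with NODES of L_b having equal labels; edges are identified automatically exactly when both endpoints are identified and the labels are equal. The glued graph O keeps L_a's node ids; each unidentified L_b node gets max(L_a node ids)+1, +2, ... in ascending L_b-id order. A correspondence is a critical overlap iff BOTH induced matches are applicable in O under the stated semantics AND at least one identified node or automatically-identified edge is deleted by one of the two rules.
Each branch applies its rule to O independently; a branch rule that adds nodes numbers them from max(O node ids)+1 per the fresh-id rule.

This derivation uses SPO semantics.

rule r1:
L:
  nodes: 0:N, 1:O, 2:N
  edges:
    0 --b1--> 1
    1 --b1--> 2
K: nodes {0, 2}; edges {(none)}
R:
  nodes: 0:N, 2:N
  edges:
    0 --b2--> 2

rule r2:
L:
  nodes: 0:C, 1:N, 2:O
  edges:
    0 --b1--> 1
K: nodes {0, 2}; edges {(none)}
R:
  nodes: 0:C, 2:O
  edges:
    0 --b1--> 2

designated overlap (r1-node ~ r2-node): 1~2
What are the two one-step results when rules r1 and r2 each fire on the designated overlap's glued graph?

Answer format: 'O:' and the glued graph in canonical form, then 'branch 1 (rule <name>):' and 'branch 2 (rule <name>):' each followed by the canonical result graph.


O:
nodes: 0:N, 1:O, 2:N, 3:C, 4:N
edges: (0,1,b1); (1,2,b1); (3,4,b1)
branch 1 (rule r1):
nodes: 0:N, 2:N, 3:C, 4:N
edges: (0,2,b2); (3,4,b1)
branch 2 (rule r2):
nodes: 0:N, 1:O, 2:N, 3:C
edges: (0,1,b1); (1,2,b1); (3,1,b1)


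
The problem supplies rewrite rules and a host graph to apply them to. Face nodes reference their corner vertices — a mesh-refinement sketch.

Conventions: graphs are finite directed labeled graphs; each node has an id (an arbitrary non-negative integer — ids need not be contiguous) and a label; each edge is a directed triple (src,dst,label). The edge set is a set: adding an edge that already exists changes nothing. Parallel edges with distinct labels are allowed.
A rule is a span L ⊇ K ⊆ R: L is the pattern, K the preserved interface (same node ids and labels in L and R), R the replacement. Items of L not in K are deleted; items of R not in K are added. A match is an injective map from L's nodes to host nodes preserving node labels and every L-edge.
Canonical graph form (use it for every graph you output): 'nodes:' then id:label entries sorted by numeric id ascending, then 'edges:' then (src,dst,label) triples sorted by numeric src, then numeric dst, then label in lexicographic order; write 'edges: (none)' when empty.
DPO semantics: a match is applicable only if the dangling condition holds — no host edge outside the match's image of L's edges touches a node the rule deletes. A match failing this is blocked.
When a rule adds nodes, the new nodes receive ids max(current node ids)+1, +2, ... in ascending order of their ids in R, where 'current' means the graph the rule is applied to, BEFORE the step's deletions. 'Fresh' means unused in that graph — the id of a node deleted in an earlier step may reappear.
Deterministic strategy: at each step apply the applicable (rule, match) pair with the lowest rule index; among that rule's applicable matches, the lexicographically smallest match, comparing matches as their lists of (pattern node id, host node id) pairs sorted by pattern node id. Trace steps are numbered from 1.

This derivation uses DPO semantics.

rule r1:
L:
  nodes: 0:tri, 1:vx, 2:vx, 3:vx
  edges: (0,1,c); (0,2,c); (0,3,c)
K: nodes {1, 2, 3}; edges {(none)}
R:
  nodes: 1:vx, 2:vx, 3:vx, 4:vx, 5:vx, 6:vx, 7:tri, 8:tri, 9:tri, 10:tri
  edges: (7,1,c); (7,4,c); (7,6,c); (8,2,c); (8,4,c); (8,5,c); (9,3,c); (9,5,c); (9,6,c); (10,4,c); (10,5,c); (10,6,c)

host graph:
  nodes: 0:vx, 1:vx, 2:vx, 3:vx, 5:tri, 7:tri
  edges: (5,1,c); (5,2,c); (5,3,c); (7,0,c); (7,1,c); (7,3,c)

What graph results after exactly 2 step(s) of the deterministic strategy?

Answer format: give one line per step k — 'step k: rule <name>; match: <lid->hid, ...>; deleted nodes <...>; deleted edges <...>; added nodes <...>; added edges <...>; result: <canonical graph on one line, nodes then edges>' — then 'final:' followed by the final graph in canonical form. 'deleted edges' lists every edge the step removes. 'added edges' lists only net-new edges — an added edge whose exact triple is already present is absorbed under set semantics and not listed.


step 1: rule r1; match: 0->5, 1->1, 2->2, 3->3; deleted nodes 5; deleted edges (5,1,c); (5,2,c); (5,3,c); added nodes 8, 9, 10, 11, 12, 13, 14; added edges (11,1,c); (11,8,c); (11,10,c); (12,2,c); (12,8,c); (12,9,c); (13,3,c); (13,9,c); (13,10,c); (14,8,c); (14,9,c); (14,10,c); result: nodes: 0:vx, 1:vx, 2:vx, 3:vx, 7:tri, 8:vx, 9:vx, 10:vx, 11:tri, 12:tri, 13:tri, 14:tri edges: (7,0,c); (7,1,c); (7,3,c); (11,1,c); (11,8,c); (11,10,c); (12,2,c); (12,8,c); (12,9,c); (13,3,c); (13,9,c); (13,10,c); (14,8,c); (14,9,c); (14,10,c)
step 2: rule r1; match: 0->7, 1->0, 2->1, 3->3; deleted nodes 7; deleted edges (7,0,c); (7,1,c); (7,3,c); added nodes 15, 16, 17, 18, 19, 20, 21; added edges (18,0,c); (18,15,c); (18,17,c); (19,1,c); (19,15,c); (19,16,c); (20,3,c); (20,16,c); (20,17,c); (21,15,c); (21,16,c); (21,17,c); result: nodes: 0:vx, 1:vx, 2:vx, 3:vx, 8:vx, 9:vx, 10:vx, 11:tri, 12:tri, 13:tri, 14:tri, 15:vx, 16:vx, 17:vx, 18:tri, 19:tri, 20:tri, 21:tri edges: (11,1,c); (11,8,c); (11,10,c); (12,2,c); (12,8,c); (12,9,c); (13,3,c); (13,9,c); (13,10,c); (14,8,c); (14,9,c); (14,10,c); (18,0,c); (18,15,c); (18,17,c); (19,1,c); (19,15,c); (19,16,c); (20,3,c); (20,16,c); (20,17,c); (21,15,c); (21,16,c); (21,17,c)
final:
nodes: 0:vx, 1:vx, 2:vx, 3:vx, 8:vx, 9:vx, 10:vx, 11:tri, 12:tri, 13:tri, 14:tri, 15:vx, 16:vx, 17:vx, 18:tri, 19:tri, 20:tri, 21:tri
edges: (11,1,c); (11,8,c); (11,10,c); (12,2,c); (12,8,c); (12,9,c); (13,3,c); (13,9,c); (13,10,c); (14,8,c); (14,9,c); (14,10,c); (18,0,c); (18,15,c); (18,17,c); (19,1,c); (19,15,c); (19,16,c); (20,3,c); (20,16,c); (20,17,c); (21,15,c); (21,16,c); (21,17,c)


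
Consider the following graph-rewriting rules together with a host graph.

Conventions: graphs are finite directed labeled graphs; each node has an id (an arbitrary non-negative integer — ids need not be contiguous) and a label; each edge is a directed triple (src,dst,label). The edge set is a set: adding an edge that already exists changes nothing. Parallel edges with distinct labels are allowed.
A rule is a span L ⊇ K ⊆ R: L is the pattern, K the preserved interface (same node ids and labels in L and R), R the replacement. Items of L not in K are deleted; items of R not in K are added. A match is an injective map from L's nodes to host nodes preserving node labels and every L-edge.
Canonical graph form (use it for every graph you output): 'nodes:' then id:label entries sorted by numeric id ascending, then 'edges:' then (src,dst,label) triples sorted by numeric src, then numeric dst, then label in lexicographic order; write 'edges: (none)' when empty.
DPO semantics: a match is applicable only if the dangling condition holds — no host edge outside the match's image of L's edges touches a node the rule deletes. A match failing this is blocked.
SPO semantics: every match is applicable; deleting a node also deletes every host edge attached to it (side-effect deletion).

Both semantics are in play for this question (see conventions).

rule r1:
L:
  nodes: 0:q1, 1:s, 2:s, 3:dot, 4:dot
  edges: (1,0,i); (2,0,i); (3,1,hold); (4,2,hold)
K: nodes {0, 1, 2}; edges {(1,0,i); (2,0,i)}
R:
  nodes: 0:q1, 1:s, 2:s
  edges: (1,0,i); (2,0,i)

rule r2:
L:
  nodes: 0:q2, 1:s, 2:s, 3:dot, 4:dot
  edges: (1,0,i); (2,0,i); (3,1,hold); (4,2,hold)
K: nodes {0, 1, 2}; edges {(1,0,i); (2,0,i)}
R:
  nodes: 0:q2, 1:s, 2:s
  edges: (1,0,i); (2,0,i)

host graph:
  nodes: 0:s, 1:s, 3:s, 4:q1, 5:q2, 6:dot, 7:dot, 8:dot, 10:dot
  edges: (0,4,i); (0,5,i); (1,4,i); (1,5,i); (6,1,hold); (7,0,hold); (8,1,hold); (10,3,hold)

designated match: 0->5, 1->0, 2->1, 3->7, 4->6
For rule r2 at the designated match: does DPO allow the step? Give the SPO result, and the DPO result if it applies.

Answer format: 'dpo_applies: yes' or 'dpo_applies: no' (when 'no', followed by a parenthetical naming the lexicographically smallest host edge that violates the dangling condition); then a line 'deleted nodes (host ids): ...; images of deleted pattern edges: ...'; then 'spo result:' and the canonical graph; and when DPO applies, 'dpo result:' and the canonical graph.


dpo_applies: yes
deleted nodes (host ids): 6, 7; images of deleted pattern edges: (6,1,hold); (7,0,hold)
spo result:
nodes: 0:s, 1:s, 3:s, 4:q1, 5:q2, 8:dot, 10:dot
edges: (0,4,i); (0,5,i); (1,4,i); (1,5,i); (8,1,hold); (10,3,hold)
dpo result:
nodes: 0:s, 1:s, 3:s, 4:q1, 5:q2, 8:dot, 10:dot
edges: (0,4,i); (0,5,i); (1,4,i); (1,5,i); (8,1,hold); (10,3,hold)


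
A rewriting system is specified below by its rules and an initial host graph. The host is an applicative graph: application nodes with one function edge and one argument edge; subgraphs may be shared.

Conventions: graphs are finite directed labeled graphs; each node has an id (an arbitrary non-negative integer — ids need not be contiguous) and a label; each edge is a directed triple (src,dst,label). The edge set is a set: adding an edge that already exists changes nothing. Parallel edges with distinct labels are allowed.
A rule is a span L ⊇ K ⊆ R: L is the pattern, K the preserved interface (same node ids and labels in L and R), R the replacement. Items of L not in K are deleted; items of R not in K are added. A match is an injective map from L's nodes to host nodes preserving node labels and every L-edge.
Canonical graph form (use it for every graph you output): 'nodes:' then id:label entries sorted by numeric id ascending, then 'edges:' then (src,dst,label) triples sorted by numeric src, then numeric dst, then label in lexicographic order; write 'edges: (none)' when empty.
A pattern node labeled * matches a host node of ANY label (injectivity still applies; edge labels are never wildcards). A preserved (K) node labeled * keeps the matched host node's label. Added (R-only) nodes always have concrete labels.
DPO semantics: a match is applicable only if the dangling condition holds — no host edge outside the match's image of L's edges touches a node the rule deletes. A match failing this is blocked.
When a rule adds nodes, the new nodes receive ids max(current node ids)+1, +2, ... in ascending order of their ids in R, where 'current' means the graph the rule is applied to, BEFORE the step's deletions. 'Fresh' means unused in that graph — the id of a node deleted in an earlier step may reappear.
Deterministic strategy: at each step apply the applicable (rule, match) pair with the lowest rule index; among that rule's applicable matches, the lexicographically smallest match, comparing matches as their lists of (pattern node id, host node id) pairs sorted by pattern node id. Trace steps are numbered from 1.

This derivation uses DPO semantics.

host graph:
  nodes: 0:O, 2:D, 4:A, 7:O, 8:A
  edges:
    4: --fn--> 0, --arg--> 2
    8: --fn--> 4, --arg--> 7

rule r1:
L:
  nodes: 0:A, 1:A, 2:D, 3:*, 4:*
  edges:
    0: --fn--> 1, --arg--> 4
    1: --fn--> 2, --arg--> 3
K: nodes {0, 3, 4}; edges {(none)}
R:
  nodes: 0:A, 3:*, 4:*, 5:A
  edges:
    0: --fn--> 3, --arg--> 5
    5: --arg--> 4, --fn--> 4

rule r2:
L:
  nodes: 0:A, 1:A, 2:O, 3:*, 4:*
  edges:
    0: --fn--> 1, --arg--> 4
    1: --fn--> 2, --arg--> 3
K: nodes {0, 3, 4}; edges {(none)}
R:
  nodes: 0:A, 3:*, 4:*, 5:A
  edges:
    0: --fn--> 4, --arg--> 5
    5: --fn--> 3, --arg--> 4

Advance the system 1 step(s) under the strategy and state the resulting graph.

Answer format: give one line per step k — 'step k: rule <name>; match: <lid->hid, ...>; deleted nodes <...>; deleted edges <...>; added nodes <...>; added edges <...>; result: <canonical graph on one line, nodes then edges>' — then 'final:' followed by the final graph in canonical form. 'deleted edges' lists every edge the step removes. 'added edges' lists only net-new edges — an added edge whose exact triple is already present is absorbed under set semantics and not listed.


step 1: rule r2; match: 0->8, 1->4, 2->0, 3->2, 4->7; deleted nodes 0, 4; deleted edges (4,0,fn); (4,2,arg); (8,4,fn); (8,7,arg); added nodes 9; added edges (8,7,fn); (8,9,arg); (9,2,fn); (9,7,arg); result: nodes: 2:D, 7:O, 8:A, 9:A edges: (8,7,fn); (8,9,arg); (9,2,fn); (9,7,arg)
final:
nodes: 2:D, 7:O, 8:A, 9:A
edges: (8,7,fn); (8,9,arg); (9,2,fn); (9,7,arg)
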